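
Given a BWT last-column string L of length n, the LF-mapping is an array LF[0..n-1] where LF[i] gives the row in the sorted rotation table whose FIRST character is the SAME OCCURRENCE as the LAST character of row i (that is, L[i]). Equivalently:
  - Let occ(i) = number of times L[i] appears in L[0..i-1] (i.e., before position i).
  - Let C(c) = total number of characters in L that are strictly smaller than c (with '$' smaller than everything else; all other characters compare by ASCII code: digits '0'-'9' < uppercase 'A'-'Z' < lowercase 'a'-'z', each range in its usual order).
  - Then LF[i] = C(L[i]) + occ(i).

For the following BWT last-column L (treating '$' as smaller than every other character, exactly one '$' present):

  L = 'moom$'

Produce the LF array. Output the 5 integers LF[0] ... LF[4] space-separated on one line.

Answer: 1 3 4 2 0

Derivation:
Char counts: '$':1, 'm':2, 'o':2
C (first-col start): C('$')=0, C('m')=1, C('o')=3
L[0]='m': occ=0, LF[0]=C('m')+0=1+0=1
L[1]='o': occ=0, LF[1]=C('o')+0=3+0=3
L[2]='o': occ=1, LF[2]=C('o')+1=3+1=4
L[3]='m': occ=1, LF[3]=C('m')+1=1+1=2
L[4]='$': occ=0, LF[4]=C('$')+0=0+0=0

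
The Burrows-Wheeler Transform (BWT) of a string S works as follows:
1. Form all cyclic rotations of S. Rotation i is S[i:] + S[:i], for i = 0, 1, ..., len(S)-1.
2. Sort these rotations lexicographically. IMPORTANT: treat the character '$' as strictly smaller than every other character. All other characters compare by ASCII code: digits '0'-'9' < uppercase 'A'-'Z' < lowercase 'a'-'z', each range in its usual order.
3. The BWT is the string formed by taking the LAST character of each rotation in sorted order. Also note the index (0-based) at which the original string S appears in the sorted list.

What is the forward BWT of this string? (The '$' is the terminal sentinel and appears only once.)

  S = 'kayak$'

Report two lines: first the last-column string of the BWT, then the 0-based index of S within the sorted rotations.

Answer: kyka$a
4

Derivation:
All 6 rotations (rotation i = S[i:]+S[:i]):
  rot[0] = kayak$
  rot[1] = ayak$k
  rot[2] = yak$ka
  rot[3] = ak$kay
  rot[4] = k$kaya
  rot[5] = $kayak
Sorted (with $ < everything):
  sorted[0] = $kayak  (last char: 'k')
  sorted[1] = ak$kay  (last char: 'y')
  sorted[2] = ayak$k  (last char: 'k')
  sorted[3] = k$kaya  (last char: 'a')
  sorted[4] = kayak$  (last char: '$')
  sorted[5] = yak$ka  (last char: 'a')
Last column: kyka$a
Original string S is at sorted index 4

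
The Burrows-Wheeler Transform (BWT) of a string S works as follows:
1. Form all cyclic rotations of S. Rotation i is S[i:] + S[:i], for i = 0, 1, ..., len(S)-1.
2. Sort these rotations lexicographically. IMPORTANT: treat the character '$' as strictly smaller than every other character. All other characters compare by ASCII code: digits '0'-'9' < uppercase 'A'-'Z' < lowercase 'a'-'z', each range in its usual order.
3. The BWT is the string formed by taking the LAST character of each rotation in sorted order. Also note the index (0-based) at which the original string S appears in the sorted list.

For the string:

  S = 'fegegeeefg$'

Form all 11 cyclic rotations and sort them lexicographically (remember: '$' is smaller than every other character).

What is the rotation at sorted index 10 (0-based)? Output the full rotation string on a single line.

All 11 rotations (rotation i = S[i:]+S[:i]):
  rot[0] = fegegeeefg$
  rot[1] = egegeeefg$f
  rot[2] = gegeeefg$fe
  rot[3] = egeeefg$feg
  rot[4] = geeefg$fege
  rot[5] = eeefg$fegeg
  rot[6] = eefg$fegege
  rot[7] = efg$fegegee
  rot[8] = fg$fegegeee
  rot[9] = g$fegegeeef
  rot[10] = $fegegeeefg
Sorted (with $ < everything):
  sorted[0] = $fegegeeefg
  sorted[1] = eeefg$fegeg
  sorted[2] = eefg$fegege
  sorted[3] = efg$fegegee
  sorted[4] = egeeefg$feg
  sorted[5] = egegeeefg$f
  sorted[6] = fegegeeefg$
  sorted[7] = fg$fegegeee
  sorted[8] = g$fegegeeef
  sorted[9] = geeefg$fege
  sorted[10] = gegeeefg$fe
sorted[10] = gegeeefg$fe

Answer: gegeeefg$fe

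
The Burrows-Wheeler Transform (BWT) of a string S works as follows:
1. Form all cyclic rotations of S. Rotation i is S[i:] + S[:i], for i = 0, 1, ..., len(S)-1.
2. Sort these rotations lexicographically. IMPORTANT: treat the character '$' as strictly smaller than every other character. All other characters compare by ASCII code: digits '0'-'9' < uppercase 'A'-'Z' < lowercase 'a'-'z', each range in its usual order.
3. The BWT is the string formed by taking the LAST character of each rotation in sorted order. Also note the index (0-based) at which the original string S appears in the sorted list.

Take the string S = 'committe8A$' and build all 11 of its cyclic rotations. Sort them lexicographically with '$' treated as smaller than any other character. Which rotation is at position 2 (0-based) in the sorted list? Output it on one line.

All 11 rotations (rotation i = S[i:]+S[:i]):
  rot[0] = committe8A$
  rot[1] = ommitte8A$c
  rot[2] = mmitte8A$co
  rot[3] = mitte8A$com
  rot[4] = itte8A$comm
  rot[5] = tte8A$commi
  rot[6] = te8A$commit
  rot[7] = e8A$committ
  rot[8] = 8A$committe
  rot[9] = A$committe8
  rot[10] = $committe8A
Sorted (with $ < everything):
  sorted[0] = $committe8A
  sorted[1] = 8A$committe
  sorted[2] = A$committe8
  sorted[3] = committe8A$
  sorted[4] = e8A$committ
  sorted[5] = itte8A$comm
  sorted[6] = mitte8A$com
  sorted[7] = mmitte8A$co
  sorted[8] = ommitte8A$c
  sorted[9] = te8A$commit
  sorted[10] = tte8A$commi
sorted[2] = A$committe8

Answer: A$committe8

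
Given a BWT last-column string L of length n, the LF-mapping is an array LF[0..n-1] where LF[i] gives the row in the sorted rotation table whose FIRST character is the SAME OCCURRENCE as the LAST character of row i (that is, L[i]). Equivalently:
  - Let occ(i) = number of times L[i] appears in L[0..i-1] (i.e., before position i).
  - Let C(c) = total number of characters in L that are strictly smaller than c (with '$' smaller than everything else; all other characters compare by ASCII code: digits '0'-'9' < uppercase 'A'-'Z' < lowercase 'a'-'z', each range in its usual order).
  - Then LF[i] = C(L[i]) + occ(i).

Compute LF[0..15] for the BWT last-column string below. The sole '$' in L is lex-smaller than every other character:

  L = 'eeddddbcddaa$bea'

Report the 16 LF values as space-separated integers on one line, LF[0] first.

Answer: 13 14 7 8 9 10 4 6 11 12 1 2 0 5 15 3

Derivation:
Char counts: '$':1, 'a':3, 'b':2, 'c':1, 'd':6, 'e':3
C (first-col start): C('$')=0, C('a')=1, C('b')=4, C('c')=6, C('d')=7, C('e')=13
L[0]='e': occ=0, LF[0]=C('e')+0=13+0=13
L[1]='e': occ=1, LF[1]=C('e')+1=13+1=14
L[2]='d': occ=0, LF[2]=C('d')+0=7+0=7
L[3]='d': occ=1, LF[3]=C('d')+1=7+1=8
L[4]='d': occ=2, LF[4]=C('d')+2=7+2=9
L[5]='d': occ=3, LF[5]=C('d')+3=7+3=10
L[6]='b': occ=0, LF[6]=C('b')+0=4+0=4
L[7]='c': occ=0, LF[7]=C('c')+0=6+0=6
L[8]='d': occ=4, LF[8]=C('d')+4=7+4=11
L[9]='d': occ=5, LF[9]=C('d')+5=7+5=12
L[10]='a': occ=0, LF[10]=C('a')+0=1+0=1
L[11]='a': occ=1, LF[11]=C('a')+1=1+1=2
L[12]='$': occ=0, LF[12]=C('$')+0=0+0=0
L[13]='b': occ=1, LF[13]=C('b')+1=4+1=5
L[14]='e': occ=2, LF[14]=C('e')+2=13+2=15
L[15]='a': occ=2, LF[15]=C('a')+2=1+2=3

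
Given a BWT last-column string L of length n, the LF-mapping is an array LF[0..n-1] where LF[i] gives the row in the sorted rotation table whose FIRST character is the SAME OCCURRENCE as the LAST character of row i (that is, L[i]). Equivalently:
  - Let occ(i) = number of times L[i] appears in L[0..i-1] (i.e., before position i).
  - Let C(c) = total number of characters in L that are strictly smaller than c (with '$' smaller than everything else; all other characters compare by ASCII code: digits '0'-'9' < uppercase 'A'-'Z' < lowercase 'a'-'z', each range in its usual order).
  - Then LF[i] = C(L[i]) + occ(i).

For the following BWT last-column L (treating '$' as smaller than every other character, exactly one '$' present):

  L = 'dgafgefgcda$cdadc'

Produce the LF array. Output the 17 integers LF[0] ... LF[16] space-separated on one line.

Char counts: '$':1, 'a':3, 'c':3, 'd':4, 'e':1, 'f':2, 'g':3
C (first-col start): C('$')=0, C('a')=1, C('c')=4, C('d')=7, C('e')=11, C('f')=12, C('g')=14
L[0]='d': occ=0, LF[0]=C('d')+0=7+0=7
L[1]='g': occ=0, LF[1]=C('g')+0=14+0=14
L[2]='a': occ=0, LF[2]=C('a')+0=1+0=1
L[3]='f': occ=0, LF[3]=C('f')+0=12+0=12
L[4]='g': occ=1, LF[4]=C('g')+1=14+1=15
L[5]='e': occ=0, LF[5]=C('e')+0=11+0=11
L[6]='f': occ=1, LF[6]=C('f')+1=12+1=13
L[7]='g': occ=2, LF[7]=C('g')+2=14+2=16
L[8]='c': occ=0, LF[8]=C('c')+0=4+0=4
L[9]='d': occ=1, LF[9]=C('d')+1=7+1=8
L[10]='a': occ=1, LF[10]=C('a')+1=1+1=2
L[11]='$': occ=0, LF[11]=C('$')+0=0+0=0
L[12]='c': occ=1, LF[12]=C('c')+1=4+1=5
L[13]='d': occ=2, LF[13]=C('d')+2=7+2=9
L[14]='a': occ=2, LF[14]=C('a')+2=1+2=3
L[15]='d': occ=3, LF[15]=C('d')+3=7+3=10
L[16]='c': occ=2, LF[16]=C('c')+2=4+2=6

Answer: 7 14 1 12 15 11 13 16 4 8 2 0 5 9 3 10 6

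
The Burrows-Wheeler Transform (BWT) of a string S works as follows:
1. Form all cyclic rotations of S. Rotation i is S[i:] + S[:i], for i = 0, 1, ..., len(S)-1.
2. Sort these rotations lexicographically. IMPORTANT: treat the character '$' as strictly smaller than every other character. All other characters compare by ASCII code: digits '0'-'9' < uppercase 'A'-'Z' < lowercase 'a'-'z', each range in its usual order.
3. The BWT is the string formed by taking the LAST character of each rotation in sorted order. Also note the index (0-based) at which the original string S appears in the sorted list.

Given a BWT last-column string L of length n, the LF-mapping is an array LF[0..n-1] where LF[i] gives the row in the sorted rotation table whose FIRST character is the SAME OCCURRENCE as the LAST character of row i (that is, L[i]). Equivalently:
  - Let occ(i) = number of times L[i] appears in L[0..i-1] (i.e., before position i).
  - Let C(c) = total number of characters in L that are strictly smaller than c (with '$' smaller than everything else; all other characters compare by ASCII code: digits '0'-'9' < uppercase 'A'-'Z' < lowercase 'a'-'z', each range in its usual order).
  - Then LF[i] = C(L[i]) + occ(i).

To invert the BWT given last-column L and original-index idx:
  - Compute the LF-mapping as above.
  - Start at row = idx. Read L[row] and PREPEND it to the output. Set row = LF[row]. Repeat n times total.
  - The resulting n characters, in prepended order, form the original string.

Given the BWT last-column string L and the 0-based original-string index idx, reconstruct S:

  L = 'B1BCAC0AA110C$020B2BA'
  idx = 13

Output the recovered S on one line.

Answer: ACA2B0A1A0BBC1012C0B$

Derivation:
LF mapping: 14 5 15 18 10 19 1 11 12 6 7 2 20 0 3 8 4 16 9 17 13
Walk LF starting at row 13, prepending L[row]:
  step 1: row=13, L[13]='$', prepend. Next row=LF[13]=0
  step 2: row=0, L[0]='B', prepend. Next row=LF[0]=14
  step 3: row=14, L[14]='0', prepend. Next row=LF[14]=3
  step 4: row=3, L[3]='C', prepend. Next row=LF[3]=18
  step 5: row=18, L[18]='2', prepend. Next row=LF[18]=9
  step 6: row=9, L[9]='1', prepend. Next row=LF[9]=6
  step 7: row=6, L[6]='0', prepend. Next row=LF[6]=1
  step 8: row=1, L[1]='1', prepend. Next row=LF[1]=5
  step 9: row=5, L[5]='C', prepend. Next row=LF[5]=19
  step 10: row=19, L[19]='B', prepend. Next row=LF[19]=17
  step 11: row=17, L[17]='B', prepend. Next row=LF[17]=16
  step 12: row=16, L[16]='0', prepend. Next row=LF[16]=4
  step 13: row=4, L[4]='A', prepend. Next row=LF[4]=10
  step 14: row=10, L[10]='1', prepend. Next row=LF[10]=7
  step 15: row=7, L[7]='A', prepend. Next row=LF[7]=11
  step 16: row=11, L[11]='0', prepend. Next row=LF[11]=2
  step 17: row=2, L[2]='B', prepend. Next row=LF[2]=15
  step 18: row=15, L[15]='2', prepend. Next row=LF[15]=8
  step 19: row=8, L[8]='A', prepend. Next row=LF[8]=12
  step 20: row=12, L[12]='C', prepend. Next row=LF[12]=20
  step 21: row=20, L[20]='A', prepend. Next row=LF[20]=13
Reversed output: ACA2B0A1A0BBC1012C0B$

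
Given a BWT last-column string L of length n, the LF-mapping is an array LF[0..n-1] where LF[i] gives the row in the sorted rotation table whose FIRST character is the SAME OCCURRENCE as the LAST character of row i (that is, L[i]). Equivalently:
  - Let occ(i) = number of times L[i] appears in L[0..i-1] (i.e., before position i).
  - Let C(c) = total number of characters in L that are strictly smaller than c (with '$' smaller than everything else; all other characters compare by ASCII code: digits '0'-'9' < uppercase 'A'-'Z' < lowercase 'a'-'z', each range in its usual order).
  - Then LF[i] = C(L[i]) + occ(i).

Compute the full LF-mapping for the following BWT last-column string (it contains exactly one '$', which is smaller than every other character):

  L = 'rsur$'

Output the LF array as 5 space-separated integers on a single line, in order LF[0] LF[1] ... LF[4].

Char counts: '$':1, 'r':2, 's':1, 'u':1
C (first-col start): C('$')=0, C('r')=1, C('s')=3, C('u')=4
L[0]='r': occ=0, LF[0]=C('r')+0=1+0=1
L[1]='s': occ=0, LF[1]=C('s')+0=3+0=3
L[2]='u': occ=0, LF[2]=C('u')+0=4+0=4
L[3]='r': occ=1, LF[3]=C('r')+1=1+1=2
L[4]='$': occ=0, LF[4]=C('$')+0=0+0=0

Answer: 1 3 4 2 0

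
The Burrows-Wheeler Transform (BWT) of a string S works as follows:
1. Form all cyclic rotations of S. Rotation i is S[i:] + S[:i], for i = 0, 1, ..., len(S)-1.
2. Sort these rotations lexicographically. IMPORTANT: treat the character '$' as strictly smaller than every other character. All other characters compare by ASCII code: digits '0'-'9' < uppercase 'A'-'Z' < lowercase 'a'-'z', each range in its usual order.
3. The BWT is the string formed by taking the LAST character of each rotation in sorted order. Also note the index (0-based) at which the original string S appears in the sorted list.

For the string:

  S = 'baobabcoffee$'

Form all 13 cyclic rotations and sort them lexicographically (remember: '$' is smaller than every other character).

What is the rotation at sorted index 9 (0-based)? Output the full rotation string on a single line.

All 13 rotations (rotation i = S[i:]+S[:i]):
  rot[0] = baobabcoffee$
  rot[1] = aobabcoffee$b
  rot[2] = obabcoffee$ba
  rot[3] = babcoffee$bao
  rot[4] = abcoffee$baob
  rot[5] = bcoffee$baoba
  rot[6] = coffee$baobab
  rot[7] = offee$baobabc
  rot[8] = ffee$baobabco
  rot[9] = fee$baobabcof
  rot[10] = ee$baobabcoff
  rot[11] = e$baobabcoffe
  rot[12] = $baobabcoffee
Sorted (with $ < everything):
  sorted[0] = $baobabcoffee
  sorted[1] = abcoffee$baob
  sorted[2] = aobabcoffee$b
  sorted[3] = babcoffee$bao
  sorted[4] = baobabcoffee$
  sorted[5] = bcoffee$baoba
  sorted[6] = coffee$baobab
  sorted[7] = e$baobabcoffe
  sorted[8] = ee$baobabcoff
  sorted[9] = fee$baobabcof
  sorted[10] = ffee$baobabco
  sorted[11] = obabcoffee$ba
  sorted[12] = offee$baobabc
sorted[9] = fee$baobabcof

Answer: fee$baobabcof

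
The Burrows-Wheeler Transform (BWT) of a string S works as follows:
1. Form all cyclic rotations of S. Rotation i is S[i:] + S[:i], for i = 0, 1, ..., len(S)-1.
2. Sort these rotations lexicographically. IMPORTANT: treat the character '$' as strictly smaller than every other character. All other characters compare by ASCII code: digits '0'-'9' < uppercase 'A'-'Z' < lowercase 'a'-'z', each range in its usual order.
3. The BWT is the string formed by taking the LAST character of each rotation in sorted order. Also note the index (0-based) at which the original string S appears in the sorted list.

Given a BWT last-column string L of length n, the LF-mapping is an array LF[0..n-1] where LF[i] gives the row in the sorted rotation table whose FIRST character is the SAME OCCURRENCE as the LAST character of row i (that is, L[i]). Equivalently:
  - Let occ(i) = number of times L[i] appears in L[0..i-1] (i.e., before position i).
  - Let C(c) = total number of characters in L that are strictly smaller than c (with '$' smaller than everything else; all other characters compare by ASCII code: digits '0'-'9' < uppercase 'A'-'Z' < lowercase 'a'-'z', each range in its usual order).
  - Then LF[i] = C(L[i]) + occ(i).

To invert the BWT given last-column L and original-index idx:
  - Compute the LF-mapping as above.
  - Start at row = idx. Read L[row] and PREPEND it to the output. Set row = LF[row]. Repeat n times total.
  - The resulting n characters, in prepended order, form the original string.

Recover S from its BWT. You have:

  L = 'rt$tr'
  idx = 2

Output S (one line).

Answer: rttr$

Derivation:
LF mapping: 1 3 0 4 2
Walk LF starting at row 2, prepending L[row]:
  step 1: row=2, L[2]='$', prepend. Next row=LF[2]=0
  step 2: row=0, L[0]='r', prepend. Next row=LF[0]=1
  step 3: row=1, L[1]='t', prepend. Next row=LF[1]=3
  step 4: row=3, L[3]='t', prepend. Next row=LF[3]=4
  step 5: row=4, L[4]='r', prepend. Next row=LF[4]=2
Reversed output: rttr$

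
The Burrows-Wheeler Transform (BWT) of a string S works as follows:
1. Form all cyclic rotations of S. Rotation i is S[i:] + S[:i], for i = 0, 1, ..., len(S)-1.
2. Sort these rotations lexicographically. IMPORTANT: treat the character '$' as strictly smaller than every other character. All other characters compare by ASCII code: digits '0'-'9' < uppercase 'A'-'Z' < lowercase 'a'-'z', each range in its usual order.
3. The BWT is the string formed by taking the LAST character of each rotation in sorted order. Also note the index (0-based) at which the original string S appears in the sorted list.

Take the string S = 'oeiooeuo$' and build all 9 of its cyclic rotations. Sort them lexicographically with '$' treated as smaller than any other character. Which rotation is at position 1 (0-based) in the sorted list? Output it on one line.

Answer: eiooeuo$o

Derivation:
All 9 rotations (rotation i = S[i:]+S[:i]):
  rot[0] = oeiooeuo$
  rot[1] = eiooeuo$o
  rot[2] = iooeuo$oe
  rot[3] = ooeuo$oei
  rot[4] = oeuo$oeio
  rot[5] = euo$oeioo
  rot[6] = uo$oeiooe
  rot[7] = o$oeiooeu
  rot[8] = $oeiooeuo
Sorted (with $ < everything):
  sorted[0] = $oeiooeuo
  sorted[1] = eiooeuo$o
  sorted[2] = euo$oeioo
  sorted[3] = iooeuo$oe
  sorted[4] = o$oeiooeu
  sorted[5] = oeiooeuo$
  sorted[6] = oeuo$oeio
  sorted[7] = ooeuo$oei
  sorted[8] = uo$oeiooe
sorted[1] = eiooeuo$o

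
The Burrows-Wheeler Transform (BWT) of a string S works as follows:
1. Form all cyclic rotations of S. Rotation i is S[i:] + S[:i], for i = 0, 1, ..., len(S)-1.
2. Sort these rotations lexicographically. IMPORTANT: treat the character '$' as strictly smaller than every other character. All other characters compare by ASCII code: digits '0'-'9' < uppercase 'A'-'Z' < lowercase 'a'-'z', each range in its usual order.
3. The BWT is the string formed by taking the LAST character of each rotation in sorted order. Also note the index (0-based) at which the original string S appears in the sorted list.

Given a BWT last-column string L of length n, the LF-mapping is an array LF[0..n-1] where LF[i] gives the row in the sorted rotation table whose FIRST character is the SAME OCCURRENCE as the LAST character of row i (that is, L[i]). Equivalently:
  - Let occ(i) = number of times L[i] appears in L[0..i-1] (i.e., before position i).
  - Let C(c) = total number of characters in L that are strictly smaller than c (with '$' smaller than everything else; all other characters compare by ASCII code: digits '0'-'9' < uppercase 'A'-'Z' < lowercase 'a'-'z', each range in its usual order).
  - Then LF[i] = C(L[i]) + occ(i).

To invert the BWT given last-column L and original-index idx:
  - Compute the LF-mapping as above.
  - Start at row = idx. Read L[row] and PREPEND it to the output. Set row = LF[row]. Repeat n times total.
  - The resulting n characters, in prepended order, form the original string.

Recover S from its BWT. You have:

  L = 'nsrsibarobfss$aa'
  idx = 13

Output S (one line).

Answer: sassafrasribbon$

Derivation:
LF mapping: 8 12 10 13 7 4 1 11 9 5 6 14 15 0 2 3
Walk LF starting at row 13, prepending L[row]:
  step 1: row=13, L[13]='$', prepend. Next row=LF[13]=0
  step 2: row=0, L[0]='n', prepend. Next row=LF[0]=8
  step 3: row=8, L[8]='o', prepend. Next row=LF[8]=9
  step 4: row=9, L[9]='b', prepend. Next row=LF[9]=5
  step 5: row=5, L[5]='b', prepend. Next row=LF[5]=4
  step 6: row=4, L[4]='i', prepend. Next row=LF[4]=7
  step 7: row=7, L[7]='r', prepend. Next row=LF[7]=11
  step 8: row=11, L[11]='s', prepend. Next row=LF[11]=14
  step 9: row=14, L[14]='a', prepend. Next row=LF[14]=2
  step 10: row=2, L[2]='r', prepend. Next row=LF[2]=10
  step 11: row=10, L[10]='f', prepend. Next row=LF[10]=6
  step 12: row=6, L[6]='a', prepend. Next row=LF[6]=1
  step 13: row=1, L[1]='s', prepend. Next row=LF[1]=12
  step 14: row=12, L[12]='s', prepend. Next row=LF[12]=15
  step 15: row=15, L[15]='a', prepend. Next row=LF[15]=3
  step 16: row=3, L[3]='s', prepend. Next row=LF[3]=13
Reversed output: sassafrasribbon$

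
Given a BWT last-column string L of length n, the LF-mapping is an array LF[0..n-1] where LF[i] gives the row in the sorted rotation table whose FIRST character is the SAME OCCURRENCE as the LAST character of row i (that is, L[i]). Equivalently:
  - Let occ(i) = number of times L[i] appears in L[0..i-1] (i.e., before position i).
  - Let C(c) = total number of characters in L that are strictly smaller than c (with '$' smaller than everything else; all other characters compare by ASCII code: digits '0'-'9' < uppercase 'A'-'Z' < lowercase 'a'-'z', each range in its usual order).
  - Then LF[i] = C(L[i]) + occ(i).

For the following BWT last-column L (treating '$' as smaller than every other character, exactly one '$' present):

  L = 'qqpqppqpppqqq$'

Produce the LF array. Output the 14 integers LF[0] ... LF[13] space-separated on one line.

Answer: 7 8 1 9 2 3 10 4 5 6 11 12 13 0

Derivation:
Char counts: '$':1, 'p':6, 'q':7
C (first-col start): C('$')=0, C('p')=1, C('q')=7
L[0]='q': occ=0, LF[0]=C('q')+0=7+0=7
L[1]='q': occ=1, LF[1]=C('q')+1=7+1=8
L[2]='p': occ=0, LF[2]=C('p')+0=1+0=1
L[3]='q': occ=2, LF[3]=C('q')+2=7+2=9
L[4]='p': occ=1, LF[4]=C('p')+1=1+1=2
L[5]='p': occ=2, LF[5]=C('p')+2=1+2=3
L[6]='q': occ=3, LF[6]=C('q')+3=7+3=10
L[7]='p': occ=3, LF[7]=C('p')+3=1+3=4
L[8]='p': occ=4, LF[8]=C('p')+4=1+4=5
L[9]='p': occ=5, LF[9]=C('p')+5=1+5=6
L[10]='q': occ=4, LF[10]=C('q')+4=7+4=11
L[11]='q': occ=5, LF[11]=C('q')+5=7+5=12
L[12]='q': occ=6, LF[12]=C('q')+6=7+6=13
L[13]='$': occ=0, LF[13]=C('$')+0=0+0=0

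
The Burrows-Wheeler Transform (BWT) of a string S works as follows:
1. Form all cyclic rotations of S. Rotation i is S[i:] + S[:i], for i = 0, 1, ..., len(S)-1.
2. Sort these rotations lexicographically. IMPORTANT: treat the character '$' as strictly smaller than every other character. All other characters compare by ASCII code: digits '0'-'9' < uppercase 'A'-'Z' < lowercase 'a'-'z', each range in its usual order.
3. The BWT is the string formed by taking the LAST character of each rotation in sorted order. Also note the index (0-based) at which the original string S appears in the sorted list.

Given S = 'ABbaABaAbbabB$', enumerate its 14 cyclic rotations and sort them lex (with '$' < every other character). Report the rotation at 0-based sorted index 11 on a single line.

All 14 rotations (rotation i = S[i:]+S[:i]):
  rot[0] = ABbaABaAbbabB$
  rot[1] = BbaABaAbbabB$A
  rot[2] = baABaAbbabB$AB
  rot[3] = aABaAbbabB$ABb
  rot[4] = ABaAbbabB$ABba
  rot[5] = BaAbbabB$ABbaA
  rot[6] = aAbbabB$ABbaAB
  rot[7] = AbbabB$ABbaABa
  rot[8] = bbabB$ABbaABaA
  rot[9] = babB$ABbaABaAb
  rot[10] = abB$ABbaABaAbb
  rot[11] = bB$ABbaABaAbba
  rot[12] = B$ABbaABaAbbab
  rot[13] = $ABbaABaAbbabB
Sorted (with $ < everything):
  sorted[0] = $ABbaABaAbbabB
  sorted[1] = ABaAbbabB$ABba
  sorted[2] = ABbaABaAbbabB$
  sorted[3] = AbbabB$ABbaABa
  sorted[4] = B$ABbaABaAbbab
  sorted[5] = BaAbbabB$ABbaA
  sorted[6] = BbaABaAbbabB$A
  sorted[7] = aABaAbbabB$ABb
  sorted[8] = aAbbabB$ABbaAB
  sorted[9] = abB$ABbaABaAbb
  sorted[10] = bB$ABbaABaAbba
  sorted[11] = baABaAbbabB$AB
  sorted[12] = babB$ABbaABaAb
  sorted[13] = bbabB$ABbaABaA
sorted[11] = baABaAbbabB$AB

Answer: baABaAbbabB$AB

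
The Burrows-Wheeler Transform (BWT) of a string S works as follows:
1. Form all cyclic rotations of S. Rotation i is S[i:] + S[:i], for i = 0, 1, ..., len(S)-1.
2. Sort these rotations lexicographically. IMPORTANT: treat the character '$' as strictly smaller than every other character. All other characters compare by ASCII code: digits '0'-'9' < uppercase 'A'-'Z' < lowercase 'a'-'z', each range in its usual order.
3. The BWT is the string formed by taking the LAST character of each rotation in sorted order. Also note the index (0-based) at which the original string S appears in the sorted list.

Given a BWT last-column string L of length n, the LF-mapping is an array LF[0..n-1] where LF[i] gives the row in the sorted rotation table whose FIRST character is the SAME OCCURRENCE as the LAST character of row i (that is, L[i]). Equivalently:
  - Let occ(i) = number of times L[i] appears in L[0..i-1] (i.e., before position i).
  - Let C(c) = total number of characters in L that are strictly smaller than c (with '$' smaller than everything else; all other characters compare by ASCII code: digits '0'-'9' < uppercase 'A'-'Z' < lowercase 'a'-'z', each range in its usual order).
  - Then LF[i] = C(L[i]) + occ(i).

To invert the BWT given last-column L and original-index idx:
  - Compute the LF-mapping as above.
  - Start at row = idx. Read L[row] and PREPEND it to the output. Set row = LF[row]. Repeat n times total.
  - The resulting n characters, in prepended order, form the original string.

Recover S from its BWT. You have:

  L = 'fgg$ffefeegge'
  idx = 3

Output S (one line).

LF mapping: 5 9 10 0 6 7 1 8 2 3 11 12 4
Walk LF starting at row 3, prepending L[row]:
  step 1: row=3, L[3]='$', prepend. Next row=LF[3]=0
  step 2: row=0, L[0]='f', prepend. Next row=LF[0]=5
  step 3: row=5, L[5]='f', prepend. Next row=LF[5]=7
  step 4: row=7, L[7]='f', prepend. Next row=LF[7]=8
  step 5: row=8, L[8]='e', prepend. Next row=LF[8]=2
  step 6: row=2, L[2]='g', prepend. Next row=LF[2]=10
  step 7: row=10, L[10]='g', prepend. Next row=LF[10]=11
  step 8: row=11, L[11]='g', prepend. Next row=LF[11]=12
  step 9: row=12, L[12]='e', prepend. Next row=LF[12]=4
  step 10: row=4, L[4]='f', prepend. Next row=LF[4]=6
  step 11: row=6, L[6]='e', prepend. Next row=LF[6]=1
  step 12: row=1, L[1]='g', prepend. Next row=LF[1]=9
  step 13: row=9, L[9]='e', prepend. Next row=LF[9]=3
Reversed output: egefegggefff$

Answer: egefegggefff$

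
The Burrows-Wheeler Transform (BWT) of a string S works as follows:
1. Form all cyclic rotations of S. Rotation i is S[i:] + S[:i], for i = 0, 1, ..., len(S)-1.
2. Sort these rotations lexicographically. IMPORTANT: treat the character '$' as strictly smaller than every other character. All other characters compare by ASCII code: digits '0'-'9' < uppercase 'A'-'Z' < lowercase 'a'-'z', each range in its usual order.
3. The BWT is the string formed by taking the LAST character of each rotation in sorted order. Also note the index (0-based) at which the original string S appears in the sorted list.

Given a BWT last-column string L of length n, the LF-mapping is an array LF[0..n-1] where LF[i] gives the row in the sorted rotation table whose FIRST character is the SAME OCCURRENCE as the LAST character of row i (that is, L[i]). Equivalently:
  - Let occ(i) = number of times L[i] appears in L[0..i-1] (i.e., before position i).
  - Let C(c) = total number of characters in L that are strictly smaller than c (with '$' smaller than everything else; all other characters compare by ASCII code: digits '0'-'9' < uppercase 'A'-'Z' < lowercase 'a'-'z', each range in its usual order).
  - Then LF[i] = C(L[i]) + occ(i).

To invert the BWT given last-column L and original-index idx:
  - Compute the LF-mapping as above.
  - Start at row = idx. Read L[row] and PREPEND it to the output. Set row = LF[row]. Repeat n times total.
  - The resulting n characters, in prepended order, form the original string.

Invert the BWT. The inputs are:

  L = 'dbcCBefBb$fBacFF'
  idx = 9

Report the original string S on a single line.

Answer: bbBCBceFfFfcBad$

Derivation:
LF mapping: 12 8 10 4 1 13 14 2 9 0 15 3 7 11 5 6
Walk LF starting at row 9, prepending L[row]:
  step 1: row=9, L[9]='$', prepend. Next row=LF[9]=0
  step 2: row=0, L[0]='d', prepend. Next row=LF[0]=12
  step 3: row=12, L[12]='a', prepend. Next row=LF[12]=7
  step 4: row=7, L[7]='B', prepend. Next row=LF[7]=2
  step 5: row=2, L[2]='c', prepend. Next row=LF[2]=10
  step 6: row=10, L[10]='f', prepend. Next row=LF[10]=15
  step 7: row=15, L[15]='F', prepend. Next row=LF[15]=6
  step 8: row=6, L[6]='f', prepend. Next row=LF[6]=14
  step 9: row=14, L[14]='F', prepend. Next row=LF[14]=5
  step 10: row=5, L[5]='e', prepend. Next row=LF[5]=13
  step 11: row=13, L[13]='c', prepend. Next row=LF[13]=11
  step 12: row=11, L[11]='B', prepend. Next row=LF[11]=3
  step 13: row=3, L[3]='C', prepend. Next row=LF[3]=4
  step 14: row=4, L[4]='B', prepend. Next row=LF[4]=1
  step 15: row=1, L[1]='b', prepend. Next row=LF[1]=8
  step 16: row=8, L[8]='b', prepend. Next row=LF[8]=9
Reversed output: bbBCBceFfFfcBad$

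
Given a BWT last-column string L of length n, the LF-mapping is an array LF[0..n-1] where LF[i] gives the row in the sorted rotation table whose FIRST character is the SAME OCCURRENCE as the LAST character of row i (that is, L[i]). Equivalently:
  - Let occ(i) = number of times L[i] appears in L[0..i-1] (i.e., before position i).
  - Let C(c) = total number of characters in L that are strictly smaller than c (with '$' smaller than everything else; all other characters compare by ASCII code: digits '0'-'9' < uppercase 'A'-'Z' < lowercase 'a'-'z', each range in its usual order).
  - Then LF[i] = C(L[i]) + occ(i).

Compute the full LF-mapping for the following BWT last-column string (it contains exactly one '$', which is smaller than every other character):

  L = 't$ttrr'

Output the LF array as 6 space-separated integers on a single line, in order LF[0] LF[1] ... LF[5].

Char counts: '$':1, 'r':2, 't':3
C (first-col start): C('$')=0, C('r')=1, C('t')=3
L[0]='t': occ=0, LF[0]=C('t')+0=3+0=3
L[1]='$': occ=0, LF[1]=C('$')+0=0+0=0
L[2]='t': occ=1, LF[2]=C('t')+1=3+1=4
L[3]='t': occ=2, LF[3]=C('t')+2=3+2=5
L[4]='r': occ=0, LF[4]=C('r')+0=1+0=1
L[5]='r': occ=1, LF[5]=C('r')+1=1+1=2

Answer: 3 0 4 5 1 2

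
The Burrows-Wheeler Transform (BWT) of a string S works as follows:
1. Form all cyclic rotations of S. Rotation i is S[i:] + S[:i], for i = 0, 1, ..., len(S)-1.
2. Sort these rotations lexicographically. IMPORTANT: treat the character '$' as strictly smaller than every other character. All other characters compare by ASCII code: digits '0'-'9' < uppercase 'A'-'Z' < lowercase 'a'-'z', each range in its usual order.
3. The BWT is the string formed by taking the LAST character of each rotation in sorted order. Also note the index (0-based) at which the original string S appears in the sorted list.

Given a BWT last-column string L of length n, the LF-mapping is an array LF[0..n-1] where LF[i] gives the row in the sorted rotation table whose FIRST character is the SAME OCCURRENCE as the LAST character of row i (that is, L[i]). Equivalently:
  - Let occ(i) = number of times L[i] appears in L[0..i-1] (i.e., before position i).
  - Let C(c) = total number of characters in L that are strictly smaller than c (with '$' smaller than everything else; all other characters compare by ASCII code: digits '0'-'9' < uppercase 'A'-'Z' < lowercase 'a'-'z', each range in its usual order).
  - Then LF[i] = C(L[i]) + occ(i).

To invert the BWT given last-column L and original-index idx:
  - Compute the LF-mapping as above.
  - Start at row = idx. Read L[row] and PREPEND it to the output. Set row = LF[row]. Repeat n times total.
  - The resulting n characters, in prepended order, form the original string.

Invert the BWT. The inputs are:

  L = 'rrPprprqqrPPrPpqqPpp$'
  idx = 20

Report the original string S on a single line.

Answer: rqpqrPPprprpPqpPrPqr$

Derivation:
LF mapping: 15 16 1 6 17 7 18 11 12 19 2 3 20 4 8 13 14 5 9 10 0
Walk LF starting at row 20, prepending L[row]:
  step 1: row=20, L[20]='$', prepend. Next row=LF[20]=0
  step 2: row=0, L[0]='r', prepend. Next row=LF[0]=15
  step 3: row=15, L[15]='q', prepend. Next row=LF[15]=13
  step 4: row=13, L[13]='P', prepend. Next row=LF[13]=4
  step 5: row=4, L[4]='r', prepend. Next row=LF[4]=17
  step 6: row=17, L[17]='P', prepend. Next row=LF[17]=5
  step 7: row=5, L[5]='p', prepend. Next row=LF[5]=7
  step 8: row=7, L[7]='q', prepend. Next row=LF[7]=11
  step 9: row=11, L[11]='P', prepend. Next row=LF[11]=3
  step 10: row=3, L[3]='p', prepend. Next row=LF[3]=6
  step 11: row=6, L[6]='r', prepend. Next row=LF[6]=18
  step 12: row=18, L[18]='p', prepend. Next row=LF[18]=9
  step 13: row=9, L[9]='r', prepend. Next row=LF[9]=19
  step 14: row=19, L[19]='p', prepend. Next row=LF[19]=10
  step 15: row=10, L[10]='P', prepend. Next row=LF[10]=2
  step 16: row=2, L[2]='P', prepend. Next row=LF[2]=1
  step 17: row=1, L[1]='r', prepend. Next row=LF[1]=16
  step 18: row=16, L[16]='q', prepend. Next row=LF[16]=14
  step 19: row=14, L[14]='p', prepend. Next row=LF[14]=8
  step 20: row=8, L[8]='q', prepend. Next row=LF[8]=12
  step 21: row=12, L[12]='r', prepend. Next row=LF[12]=20
Reversed output: rqpqrPPprprpPqpPrPqr$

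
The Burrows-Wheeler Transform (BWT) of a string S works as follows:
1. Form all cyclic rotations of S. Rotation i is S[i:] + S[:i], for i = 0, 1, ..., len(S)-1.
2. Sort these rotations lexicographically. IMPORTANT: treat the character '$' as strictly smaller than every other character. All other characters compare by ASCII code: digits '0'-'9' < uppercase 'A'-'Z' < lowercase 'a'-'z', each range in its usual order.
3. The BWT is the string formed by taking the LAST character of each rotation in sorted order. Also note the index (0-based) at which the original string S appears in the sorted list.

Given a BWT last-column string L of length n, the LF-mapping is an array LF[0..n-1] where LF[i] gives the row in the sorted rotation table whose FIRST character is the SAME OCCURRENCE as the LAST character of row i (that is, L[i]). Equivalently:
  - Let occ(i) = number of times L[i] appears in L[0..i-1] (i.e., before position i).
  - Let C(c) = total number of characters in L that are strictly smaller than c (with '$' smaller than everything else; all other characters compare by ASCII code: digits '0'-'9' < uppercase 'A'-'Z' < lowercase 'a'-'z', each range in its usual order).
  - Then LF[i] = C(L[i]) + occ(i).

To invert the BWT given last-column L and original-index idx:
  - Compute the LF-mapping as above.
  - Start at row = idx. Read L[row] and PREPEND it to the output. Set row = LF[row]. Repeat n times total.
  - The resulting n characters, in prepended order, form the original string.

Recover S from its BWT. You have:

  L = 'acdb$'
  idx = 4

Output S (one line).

LF mapping: 1 3 4 2 0
Walk LF starting at row 4, prepending L[row]:
  step 1: row=4, L[4]='$', prepend. Next row=LF[4]=0
  step 2: row=0, L[0]='a', prepend. Next row=LF[0]=1
  step 3: row=1, L[1]='c', prepend. Next row=LF[1]=3
  step 4: row=3, L[3]='b', prepend. Next row=LF[3]=2
  step 5: row=2, L[2]='d', prepend. Next row=LF[2]=4
Reversed output: dbca$

Answer: dbca$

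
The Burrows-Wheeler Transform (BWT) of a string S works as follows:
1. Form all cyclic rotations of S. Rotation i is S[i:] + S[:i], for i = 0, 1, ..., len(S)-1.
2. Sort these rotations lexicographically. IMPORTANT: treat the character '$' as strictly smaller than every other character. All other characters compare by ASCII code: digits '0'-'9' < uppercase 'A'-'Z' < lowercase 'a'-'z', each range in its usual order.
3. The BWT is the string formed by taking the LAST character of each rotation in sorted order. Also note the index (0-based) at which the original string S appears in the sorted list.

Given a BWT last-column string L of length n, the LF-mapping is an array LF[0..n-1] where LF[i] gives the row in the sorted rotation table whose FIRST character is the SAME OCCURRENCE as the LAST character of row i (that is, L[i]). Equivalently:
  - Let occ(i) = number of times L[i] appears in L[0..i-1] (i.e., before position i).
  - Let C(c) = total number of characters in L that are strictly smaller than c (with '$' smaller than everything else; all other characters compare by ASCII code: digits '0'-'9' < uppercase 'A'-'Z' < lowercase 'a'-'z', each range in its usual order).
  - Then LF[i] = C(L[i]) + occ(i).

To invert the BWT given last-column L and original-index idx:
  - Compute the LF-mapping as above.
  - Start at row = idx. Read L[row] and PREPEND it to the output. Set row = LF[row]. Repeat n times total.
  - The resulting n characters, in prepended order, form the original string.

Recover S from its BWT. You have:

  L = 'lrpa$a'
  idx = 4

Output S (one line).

LF mapping: 3 5 4 1 0 2
Walk LF starting at row 4, prepending L[row]:
  step 1: row=4, L[4]='$', prepend. Next row=LF[4]=0
  step 2: row=0, L[0]='l', prepend. Next row=LF[0]=3
  step 3: row=3, L[3]='a', prepend. Next row=LF[3]=1
  step 4: row=1, L[1]='r', prepend. Next row=LF[1]=5
  step 5: row=5, L[5]='a', prepend. Next row=LF[5]=2
  step 6: row=2, L[2]='p', prepend. Next row=LF[2]=4
Reversed output: paral$

Answer: paral$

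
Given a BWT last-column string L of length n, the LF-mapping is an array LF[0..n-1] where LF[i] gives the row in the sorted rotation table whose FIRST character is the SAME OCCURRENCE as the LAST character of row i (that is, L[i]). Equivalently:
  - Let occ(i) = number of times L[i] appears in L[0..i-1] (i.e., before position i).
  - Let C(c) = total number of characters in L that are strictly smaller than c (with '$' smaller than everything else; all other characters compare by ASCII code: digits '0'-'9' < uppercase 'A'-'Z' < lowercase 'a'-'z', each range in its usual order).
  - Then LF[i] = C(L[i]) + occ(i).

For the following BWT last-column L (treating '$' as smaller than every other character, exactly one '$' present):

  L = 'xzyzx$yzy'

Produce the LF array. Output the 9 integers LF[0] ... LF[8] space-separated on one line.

Char counts: '$':1, 'x':2, 'y':3, 'z':3
C (first-col start): C('$')=0, C('x')=1, C('y')=3, C('z')=6
L[0]='x': occ=0, LF[0]=C('x')+0=1+0=1
L[1]='z': occ=0, LF[1]=C('z')+0=6+0=6
L[2]='y': occ=0, LF[2]=C('y')+0=3+0=3
L[3]='z': occ=1, LF[3]=C('z')+1=6+1=7
L[4]='x': occ=1, LF[4]=C('x')+1=1+1=2
L[5]='$': occ=0, LF[5]=C('$')+0=0+0=0
L[6]='y': occ=1, LF[6]=C('y')+1=3+1=4
L[7]='z': occ=2, LF[7]=C('z')+2=6+2=8
L[8]='y': occ=2, LF[8]=C('y')+2=3+2=5

Answer: 1 6 3 7 2 0 4 8 5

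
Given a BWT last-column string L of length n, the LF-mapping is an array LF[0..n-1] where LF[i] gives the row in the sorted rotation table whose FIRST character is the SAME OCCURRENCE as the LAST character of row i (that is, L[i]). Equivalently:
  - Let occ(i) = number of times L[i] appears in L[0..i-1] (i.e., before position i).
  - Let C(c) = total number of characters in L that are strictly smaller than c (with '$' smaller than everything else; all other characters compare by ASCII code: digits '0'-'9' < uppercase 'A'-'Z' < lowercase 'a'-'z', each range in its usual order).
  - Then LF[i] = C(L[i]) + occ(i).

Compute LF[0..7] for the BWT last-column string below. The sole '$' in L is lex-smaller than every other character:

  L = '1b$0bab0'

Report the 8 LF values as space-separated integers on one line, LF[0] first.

Char counts: '$':1, '0':2, '1':1, 'a':1, 'b':3
C (first-col start): C('$')=0, C('0')=1, C('1')=3, C('a')=4, C('b')=5
L[0]='1': occ=0, LF[0]=C('1')+0=3+0=3
L[1]='b': occ=0, LF[1]=C('b')+0=5+0=5
L[2]='$': occ=0, LF[2]=C('$')+0=0+0=0
L[3]='0': occ=0, LF[3]=C('0')+0=1+0=1
L[4]='b': occ=1, LF[4]=C('b')+1=5+1=6
L[5]='a': occ=0, LF[5]=C('a')+0=4+0=4
L[6]='b': occ=2, LF[6]=C('b')+2=5+2=7
L[7]='0': occ=1, LF[7]=C('0')+1=1+1=2

Answer: 3 5 0 1 6 4 7 2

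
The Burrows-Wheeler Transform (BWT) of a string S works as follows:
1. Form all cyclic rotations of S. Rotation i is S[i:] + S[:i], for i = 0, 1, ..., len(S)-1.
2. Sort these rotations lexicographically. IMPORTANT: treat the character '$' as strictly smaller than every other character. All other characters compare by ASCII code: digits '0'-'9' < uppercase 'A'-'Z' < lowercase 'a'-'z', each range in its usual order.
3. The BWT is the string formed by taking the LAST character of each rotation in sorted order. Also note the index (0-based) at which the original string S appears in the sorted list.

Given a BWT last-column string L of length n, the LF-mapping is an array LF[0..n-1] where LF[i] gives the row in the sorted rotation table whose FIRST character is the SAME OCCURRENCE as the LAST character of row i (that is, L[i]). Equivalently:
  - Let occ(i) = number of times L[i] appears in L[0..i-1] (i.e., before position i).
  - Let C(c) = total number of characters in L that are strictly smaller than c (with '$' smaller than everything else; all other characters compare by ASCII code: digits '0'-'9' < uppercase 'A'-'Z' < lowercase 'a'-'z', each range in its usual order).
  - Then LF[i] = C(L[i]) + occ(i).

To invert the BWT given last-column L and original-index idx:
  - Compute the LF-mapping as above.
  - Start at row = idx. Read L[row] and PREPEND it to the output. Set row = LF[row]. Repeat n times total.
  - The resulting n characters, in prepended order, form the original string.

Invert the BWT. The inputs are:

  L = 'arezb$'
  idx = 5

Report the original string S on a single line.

LF mapping: 1 4 3 5 2 0
Walk LF starting at row 5, prepending L[row]:
  step 1: row=5, L[5]='$', prepend. Next row=LF[5]=0
  step 2: row=0, L[0]='a', prepend. Next row=LF[0]=1
  step 3: row=1, L[1]='r', prepend. Next row=LF[1]=4
  step 4: row=4, L[4]='b', prepend. Next row=LF[4]=2
  step 5: row=2, L[2]='e', prepend. Next row=LF[2]=3
  step 6: row=3, L[3]='z', prepend. Next row=LF[3]=5
Reversed output: zebra$

Answer: zebra$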